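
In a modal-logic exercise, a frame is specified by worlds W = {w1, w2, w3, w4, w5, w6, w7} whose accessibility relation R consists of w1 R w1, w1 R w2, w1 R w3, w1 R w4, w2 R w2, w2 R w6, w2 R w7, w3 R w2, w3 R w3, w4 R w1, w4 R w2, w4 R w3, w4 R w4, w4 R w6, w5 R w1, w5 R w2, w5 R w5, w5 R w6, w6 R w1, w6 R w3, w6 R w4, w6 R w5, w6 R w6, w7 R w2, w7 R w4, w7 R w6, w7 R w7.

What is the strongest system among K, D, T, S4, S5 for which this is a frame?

Serial (axiom D): yes — every world has a successor (e.g. w1 R w1).
Reflexive (axiom T): yes — every world is R-related to itself.
Transitive (axiom 4): no — w1 R w2 and w2 R w6, but not w1 R w6.
Euclidean (axiom 5): no — w1 R w2 and w1 R w3, but not w2 R w3.
So F validates K, D, T; S4 would additionally require R to be transitive. The strongest is T.

T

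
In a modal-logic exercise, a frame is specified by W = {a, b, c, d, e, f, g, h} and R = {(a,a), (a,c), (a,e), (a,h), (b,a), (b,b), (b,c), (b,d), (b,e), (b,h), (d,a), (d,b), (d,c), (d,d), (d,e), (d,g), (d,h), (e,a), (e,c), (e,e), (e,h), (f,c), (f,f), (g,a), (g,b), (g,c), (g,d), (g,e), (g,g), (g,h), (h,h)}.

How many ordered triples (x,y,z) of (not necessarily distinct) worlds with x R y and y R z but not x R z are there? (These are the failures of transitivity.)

Enumerating: (b,d,g).

1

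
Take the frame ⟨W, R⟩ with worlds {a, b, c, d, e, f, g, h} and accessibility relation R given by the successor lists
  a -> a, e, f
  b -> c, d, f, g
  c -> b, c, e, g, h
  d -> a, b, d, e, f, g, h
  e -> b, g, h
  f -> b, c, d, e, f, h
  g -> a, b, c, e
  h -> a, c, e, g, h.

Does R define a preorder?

No

Reflexive: no — b is not related to itself.
Transitive: no — a R e and e R b, but not a R b.
So R is not a preorder.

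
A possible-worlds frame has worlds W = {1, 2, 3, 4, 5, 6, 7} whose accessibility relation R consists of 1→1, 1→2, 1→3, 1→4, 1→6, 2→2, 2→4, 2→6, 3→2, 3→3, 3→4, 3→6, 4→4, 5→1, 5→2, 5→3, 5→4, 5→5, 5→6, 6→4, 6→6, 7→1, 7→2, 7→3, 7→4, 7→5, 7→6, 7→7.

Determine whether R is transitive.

Yes

Transitive: yes — every two-step R-path is closed by a direct edge.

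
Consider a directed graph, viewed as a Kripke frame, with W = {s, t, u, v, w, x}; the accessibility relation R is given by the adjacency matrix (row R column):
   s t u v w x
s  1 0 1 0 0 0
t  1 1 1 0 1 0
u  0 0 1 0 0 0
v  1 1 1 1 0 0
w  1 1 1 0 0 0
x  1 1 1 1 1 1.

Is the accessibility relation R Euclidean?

No

Euclidean: no — t R s and t R w, but not s R w.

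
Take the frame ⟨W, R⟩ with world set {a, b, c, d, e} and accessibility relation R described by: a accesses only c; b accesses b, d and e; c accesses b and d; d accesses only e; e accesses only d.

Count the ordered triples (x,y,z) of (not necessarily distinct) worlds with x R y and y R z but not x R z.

6

Enumerating: (a,c,b), (a,c,d), (c,b,e), (c,d,e), (d,e,d), (e,d,e).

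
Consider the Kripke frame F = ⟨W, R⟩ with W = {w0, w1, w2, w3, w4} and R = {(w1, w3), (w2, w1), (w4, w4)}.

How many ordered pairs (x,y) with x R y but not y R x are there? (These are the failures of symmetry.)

Enumerating: (w1,w3), (w2,w1).

2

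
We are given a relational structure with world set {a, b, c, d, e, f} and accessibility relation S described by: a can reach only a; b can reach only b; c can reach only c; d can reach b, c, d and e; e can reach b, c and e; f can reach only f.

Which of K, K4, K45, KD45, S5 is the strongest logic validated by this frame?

K4

Transitive (axiom 4): yes — every two-step S-path is closed by a direct edge.
Euclidean (axiom 5): no — d S b and d S c, but not b S c.
Serial (axiom D): yes — every world has a successor (e.g. a S a).
Reflexive (axiom T): yes — every world is S-related to itself.
So F validates K, K4; K45 would additionally require S to be Euclidean. The strongest is K4.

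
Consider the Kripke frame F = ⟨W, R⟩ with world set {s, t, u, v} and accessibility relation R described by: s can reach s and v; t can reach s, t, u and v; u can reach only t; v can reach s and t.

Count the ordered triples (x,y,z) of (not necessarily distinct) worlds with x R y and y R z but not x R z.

Enumerating: (s,v,t), (u,t,s), (u,t,u), (u,t,v), (v,s,v), (v,t,u), (v,t,v).

7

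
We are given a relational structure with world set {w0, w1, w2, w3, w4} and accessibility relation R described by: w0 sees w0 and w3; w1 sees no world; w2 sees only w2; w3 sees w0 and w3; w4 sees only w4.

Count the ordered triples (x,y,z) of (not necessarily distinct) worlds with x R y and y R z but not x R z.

R is transitive; there are no such tuples.

0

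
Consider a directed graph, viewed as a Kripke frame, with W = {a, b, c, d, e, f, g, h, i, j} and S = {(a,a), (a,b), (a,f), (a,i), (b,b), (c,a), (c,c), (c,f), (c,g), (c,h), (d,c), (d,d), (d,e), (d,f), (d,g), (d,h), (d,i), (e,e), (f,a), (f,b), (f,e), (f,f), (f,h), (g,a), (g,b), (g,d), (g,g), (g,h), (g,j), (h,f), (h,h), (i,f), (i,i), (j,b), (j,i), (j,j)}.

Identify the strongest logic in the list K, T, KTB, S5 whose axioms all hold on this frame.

T

Reflexive (axiom T): yes — every world is S-related to itself.
Symmetric (axiom B): no — a S b but not b S a.
Euclidean (axiom 5): no — a S b and a S f, but not b S f.
So F validates K, T; KTB would additionally require S to be symmetric. The strongest is T.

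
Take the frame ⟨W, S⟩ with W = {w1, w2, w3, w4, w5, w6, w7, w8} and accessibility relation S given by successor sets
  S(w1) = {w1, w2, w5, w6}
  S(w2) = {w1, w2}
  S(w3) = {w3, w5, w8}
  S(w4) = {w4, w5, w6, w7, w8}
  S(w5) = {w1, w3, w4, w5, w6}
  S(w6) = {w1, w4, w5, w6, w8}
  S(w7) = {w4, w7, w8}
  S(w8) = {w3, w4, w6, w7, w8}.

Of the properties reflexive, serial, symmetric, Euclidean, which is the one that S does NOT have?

Reflexive: yes — every world is S-related to itself.
Serial: yes — every world has a successor (e.g. w1 S w1).
Symmetric: yes — every pair in S has its reverse in S.
Euclidean: no — w1 S w2 and w1 S w5, but not w2 S w5.
Only Euclidean fails.

Euclidean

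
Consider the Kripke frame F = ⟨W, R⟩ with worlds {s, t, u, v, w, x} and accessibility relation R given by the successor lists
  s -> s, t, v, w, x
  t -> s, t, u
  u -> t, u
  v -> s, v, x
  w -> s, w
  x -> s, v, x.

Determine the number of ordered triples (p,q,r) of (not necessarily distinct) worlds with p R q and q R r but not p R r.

Enumerating: (s,t,u), (t,s,v), (t,s,w), (t,s,x), (u,t,s), (v,s,t), (v,s,w), (w,s,t), (w,s,v), (w,s,x), (x,s,t), (x,s,w).

12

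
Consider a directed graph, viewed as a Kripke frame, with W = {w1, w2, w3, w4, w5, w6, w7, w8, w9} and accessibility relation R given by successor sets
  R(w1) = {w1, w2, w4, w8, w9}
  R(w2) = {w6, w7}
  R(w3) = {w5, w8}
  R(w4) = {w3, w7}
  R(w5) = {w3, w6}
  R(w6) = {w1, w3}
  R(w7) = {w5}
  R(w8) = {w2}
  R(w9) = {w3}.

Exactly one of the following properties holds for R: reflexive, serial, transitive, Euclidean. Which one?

Reflexive: no — w2 is not related to itself.
Serial: yes — every world has a successor (e.g. w1 R w1).
Transitive: no — w1 R w2 and w2 R w6, but not w1 R w6.
Euclidean: no — w1 R w2 and w1 R w4, but not w2 R w4.
Only serial holds.

serial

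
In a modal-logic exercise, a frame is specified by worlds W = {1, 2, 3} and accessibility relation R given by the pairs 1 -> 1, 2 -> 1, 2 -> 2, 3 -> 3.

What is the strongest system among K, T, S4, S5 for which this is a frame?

S4

Reflexive (axiom T): yes — every world is R-related to itself.
Transitive (axiom 4): yes — every two-step R-path is closed by a direct edge.
Euclidean (axiom 5): no — 2 R 1 and 2 R 2, but not 1 R 2.
So F validates K, T, S4; S5 would additionally require R to be Euclidean. The strongest is S4.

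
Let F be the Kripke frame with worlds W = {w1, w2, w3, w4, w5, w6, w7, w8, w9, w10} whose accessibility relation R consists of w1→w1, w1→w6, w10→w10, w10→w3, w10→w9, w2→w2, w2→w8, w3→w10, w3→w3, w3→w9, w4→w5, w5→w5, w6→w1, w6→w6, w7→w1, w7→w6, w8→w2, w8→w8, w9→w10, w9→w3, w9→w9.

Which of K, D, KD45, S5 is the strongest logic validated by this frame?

Serial (axiom D): yes — every world has a successor (e.g. w1 R w1).
Euclidean (axiom 5): yes — any two successors of a common world are R-related.
Transitive (axiom 4): yes — every two-step R-path is closed by a direct edge.
Reflexive (axiom T): no — w4 is not related to itself.
So F validates K, D, KD45; S5 would additionally require R to be reflexive. The strongest is KD45.

KD45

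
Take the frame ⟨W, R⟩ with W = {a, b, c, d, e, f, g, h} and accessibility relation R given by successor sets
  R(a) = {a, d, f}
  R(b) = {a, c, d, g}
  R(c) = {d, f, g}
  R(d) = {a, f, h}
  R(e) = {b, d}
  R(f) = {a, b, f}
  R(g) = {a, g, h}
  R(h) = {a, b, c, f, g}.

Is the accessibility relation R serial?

Yes

Serial: yes — every world has a successor (e.g. a R a).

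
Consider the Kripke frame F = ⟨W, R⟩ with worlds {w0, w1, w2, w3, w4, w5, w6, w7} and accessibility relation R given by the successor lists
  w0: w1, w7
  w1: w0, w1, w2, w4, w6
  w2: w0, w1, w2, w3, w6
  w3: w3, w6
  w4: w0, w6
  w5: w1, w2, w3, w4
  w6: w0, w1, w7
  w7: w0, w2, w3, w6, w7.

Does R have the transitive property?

Transitive: no — w0 R w1 and w1 R w2, but not w0 R w2.

No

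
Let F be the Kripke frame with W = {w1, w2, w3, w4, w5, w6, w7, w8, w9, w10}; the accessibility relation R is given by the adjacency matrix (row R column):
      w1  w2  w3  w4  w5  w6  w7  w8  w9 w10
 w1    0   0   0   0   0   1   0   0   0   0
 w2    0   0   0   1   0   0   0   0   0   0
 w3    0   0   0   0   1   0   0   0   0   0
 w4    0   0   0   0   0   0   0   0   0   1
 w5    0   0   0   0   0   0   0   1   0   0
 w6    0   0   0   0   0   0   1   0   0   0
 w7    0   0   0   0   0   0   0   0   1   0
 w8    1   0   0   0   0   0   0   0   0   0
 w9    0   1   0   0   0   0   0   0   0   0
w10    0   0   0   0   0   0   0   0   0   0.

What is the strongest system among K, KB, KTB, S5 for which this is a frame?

K

Symmetric (axiom B): no — w1 R w6 but not w6 R w1.
Reflexive (axiom T): no — w1 is not related to itself.
Euclidean (axiom 5): no — w1 R w6 and w1 R w6, but not w6 R w6.
So F validates K; KB would additionally require R to be symmetric. The strongest is K.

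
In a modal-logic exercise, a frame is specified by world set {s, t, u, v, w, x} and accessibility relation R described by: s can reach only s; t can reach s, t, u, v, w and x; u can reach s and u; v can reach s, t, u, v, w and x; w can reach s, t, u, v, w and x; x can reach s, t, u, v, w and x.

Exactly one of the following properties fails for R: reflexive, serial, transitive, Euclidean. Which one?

Reflexive: yes — every world is R-related to itself.
Serial: yes — every world has a successor (e.g. s R s).
Transitive: yes — every two-step R-path is closed by a direct edge.
Euclidean: no — t R s and t R u, but not s R u.
Only Euclidean fails.

Euclidean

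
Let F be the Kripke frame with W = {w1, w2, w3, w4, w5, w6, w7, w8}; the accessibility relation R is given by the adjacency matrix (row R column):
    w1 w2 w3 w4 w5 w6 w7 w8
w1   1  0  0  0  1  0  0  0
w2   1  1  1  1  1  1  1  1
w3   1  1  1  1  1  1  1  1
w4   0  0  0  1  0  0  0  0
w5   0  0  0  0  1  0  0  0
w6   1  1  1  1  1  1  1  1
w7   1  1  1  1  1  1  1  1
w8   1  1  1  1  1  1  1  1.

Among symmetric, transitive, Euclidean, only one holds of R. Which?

Symmetric: no — w1 R w5 but not w5 R w1.
Transitive: yes — every two-step R-path is closed by a direct edge.
Euclidean: no — w2 R w1 and w2 R w3, but not w1 R w3.
Only transitive holds.

transitive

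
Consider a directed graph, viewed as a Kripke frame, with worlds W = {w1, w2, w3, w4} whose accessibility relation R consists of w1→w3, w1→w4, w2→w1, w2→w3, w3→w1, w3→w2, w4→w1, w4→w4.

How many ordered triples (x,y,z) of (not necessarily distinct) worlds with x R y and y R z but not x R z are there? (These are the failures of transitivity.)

Enumerating: (w1,w3,w1), (w1,w3,w2), (w1,w4,w1), (w2,w1,w4), (w2,w3,w2), (w3,w1,w3), (w3,w1,w4), (w3,w2,w3), (w4,w1,w3).

9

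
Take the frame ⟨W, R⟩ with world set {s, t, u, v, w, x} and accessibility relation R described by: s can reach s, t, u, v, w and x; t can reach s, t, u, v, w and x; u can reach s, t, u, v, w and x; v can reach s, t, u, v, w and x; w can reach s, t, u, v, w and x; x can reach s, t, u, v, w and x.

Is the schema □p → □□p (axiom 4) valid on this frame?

Yes

The schema 4 characterises exactly the transitive frames.
Transitive: yes — every two-step R-path is closed by a direct edge.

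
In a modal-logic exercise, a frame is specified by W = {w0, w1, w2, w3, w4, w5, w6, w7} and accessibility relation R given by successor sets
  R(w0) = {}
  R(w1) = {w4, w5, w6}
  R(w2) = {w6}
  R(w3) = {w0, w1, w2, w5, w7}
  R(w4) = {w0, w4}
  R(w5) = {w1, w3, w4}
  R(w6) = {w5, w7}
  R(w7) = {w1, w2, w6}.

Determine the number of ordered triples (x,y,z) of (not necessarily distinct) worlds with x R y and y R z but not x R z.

29

Enumerating: (w1,w4,w0), (w1,w5,w1), (w1,w5,w3), (w1,w6,w7), (w2,w6,w5), (w2,w6,w7), (w3,w1,w4), (w3,w1,w6), (w3,w2,w6), (w3,w5,w3), (w3,w5,w4), (w3,w7,w6), … and 17 more.
Total: 29.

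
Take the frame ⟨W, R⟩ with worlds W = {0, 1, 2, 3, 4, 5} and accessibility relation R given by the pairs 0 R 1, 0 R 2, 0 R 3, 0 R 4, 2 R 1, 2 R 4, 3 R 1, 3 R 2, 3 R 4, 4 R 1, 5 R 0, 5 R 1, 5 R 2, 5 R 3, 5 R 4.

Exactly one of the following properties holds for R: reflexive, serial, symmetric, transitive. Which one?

Reflexive: no — 0 is not related to itself.
Serial: no — 1 has no R-successor.
Symmetric: no — 0 R 1 but not 1 R 0.
Transitive: yes — every two-step R-path is closed by a direct edge.
Only transitive holds.

transitive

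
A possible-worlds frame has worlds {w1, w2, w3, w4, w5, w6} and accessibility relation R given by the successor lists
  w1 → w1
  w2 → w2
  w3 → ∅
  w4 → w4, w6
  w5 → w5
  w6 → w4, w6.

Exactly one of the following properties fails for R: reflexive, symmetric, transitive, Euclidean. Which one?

reflexive

Reflexive: no — w3 is not related to itself.
Symmetric: yes — every pair in R has its reverse in R.
Transitive: yes — every two-step R-path is closed by a direct edge.
Euclidean: yes — any two successors of a common world are R-related.
Only reflexive fails.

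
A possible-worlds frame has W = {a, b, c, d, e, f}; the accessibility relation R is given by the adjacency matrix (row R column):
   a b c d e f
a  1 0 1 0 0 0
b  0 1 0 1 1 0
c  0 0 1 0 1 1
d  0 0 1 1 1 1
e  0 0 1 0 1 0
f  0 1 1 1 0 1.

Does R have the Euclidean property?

No

Euclidean: no — b R e and b R d, but not e R d.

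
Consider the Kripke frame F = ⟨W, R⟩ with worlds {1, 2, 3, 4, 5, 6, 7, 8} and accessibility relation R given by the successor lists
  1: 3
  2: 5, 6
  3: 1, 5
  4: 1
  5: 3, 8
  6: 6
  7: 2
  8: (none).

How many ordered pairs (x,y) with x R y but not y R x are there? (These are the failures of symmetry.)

Enumerating: (2,5), (2,6), (4,1), (5,8), (7,2).

5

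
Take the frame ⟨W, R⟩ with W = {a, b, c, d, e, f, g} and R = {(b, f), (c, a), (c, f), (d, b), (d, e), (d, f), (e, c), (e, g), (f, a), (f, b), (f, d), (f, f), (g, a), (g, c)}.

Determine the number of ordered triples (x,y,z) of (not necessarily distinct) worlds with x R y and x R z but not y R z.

Enumerating: (c,a,a), (c,a,f), (d,b,b), (d,b,e), (d,e,b), (d,e,e), (d,e,f), (d,f,e), (e,c,c), (e,c,g), (e,g,g), (f,a,a), … and 11 more.
Total: 23.

23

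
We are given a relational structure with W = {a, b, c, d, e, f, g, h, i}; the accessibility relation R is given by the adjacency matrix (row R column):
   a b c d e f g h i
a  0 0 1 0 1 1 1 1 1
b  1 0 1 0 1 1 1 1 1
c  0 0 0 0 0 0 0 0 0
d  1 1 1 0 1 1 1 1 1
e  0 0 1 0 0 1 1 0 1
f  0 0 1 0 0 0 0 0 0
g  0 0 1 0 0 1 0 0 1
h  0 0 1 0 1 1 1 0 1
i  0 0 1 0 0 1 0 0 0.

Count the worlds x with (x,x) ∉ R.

Enumerating: a, b, c, d, e, f, g, h, i.

9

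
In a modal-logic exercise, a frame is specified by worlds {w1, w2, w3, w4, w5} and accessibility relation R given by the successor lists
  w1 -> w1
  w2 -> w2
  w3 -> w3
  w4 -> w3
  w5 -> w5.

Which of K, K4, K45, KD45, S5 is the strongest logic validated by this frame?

Transitive (axiom 4): yes — every two-step R-path is closed by a direct edge.
Euclidean (axiom 5): yes — any two successors of a common world are R-related.
Serial (axiom D): yes — every world has a successor (e.g. w1 R w1).
Reflexive (axiom T): no — w4 is not related to itself.
So F validates K, K4, K45, KD45; S5 would additionally require R to be reflexive. The strongest is KD45.

KD45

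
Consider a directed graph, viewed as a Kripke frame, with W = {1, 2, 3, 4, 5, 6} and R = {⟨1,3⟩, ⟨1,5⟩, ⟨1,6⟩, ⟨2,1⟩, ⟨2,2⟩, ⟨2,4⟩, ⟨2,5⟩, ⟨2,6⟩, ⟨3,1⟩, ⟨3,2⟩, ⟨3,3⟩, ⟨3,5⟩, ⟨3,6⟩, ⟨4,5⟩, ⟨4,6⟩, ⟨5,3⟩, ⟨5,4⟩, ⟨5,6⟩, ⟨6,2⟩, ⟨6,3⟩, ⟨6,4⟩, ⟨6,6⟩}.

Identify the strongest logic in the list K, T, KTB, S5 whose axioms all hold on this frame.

K

Reflexive (axiom T): no — 1 is not related to itself.
Symmetric (axiom B): no — 1 R 5 but not 5 R 1.
Euclidean (axiom 5): no — 1 R 6 and 1 R 5, but not 6 R 5.
So F validates K; T would additionally require R to be reflexive. The strongest is K.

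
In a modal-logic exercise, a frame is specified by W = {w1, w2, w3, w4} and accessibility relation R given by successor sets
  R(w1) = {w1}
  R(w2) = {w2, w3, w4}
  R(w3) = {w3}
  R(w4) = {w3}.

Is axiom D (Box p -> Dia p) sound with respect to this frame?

By correspondence theory, D is valid on a frame iff R is serial.
Serial: yes — every world has a successor (e.g. w1 R w1).

Yes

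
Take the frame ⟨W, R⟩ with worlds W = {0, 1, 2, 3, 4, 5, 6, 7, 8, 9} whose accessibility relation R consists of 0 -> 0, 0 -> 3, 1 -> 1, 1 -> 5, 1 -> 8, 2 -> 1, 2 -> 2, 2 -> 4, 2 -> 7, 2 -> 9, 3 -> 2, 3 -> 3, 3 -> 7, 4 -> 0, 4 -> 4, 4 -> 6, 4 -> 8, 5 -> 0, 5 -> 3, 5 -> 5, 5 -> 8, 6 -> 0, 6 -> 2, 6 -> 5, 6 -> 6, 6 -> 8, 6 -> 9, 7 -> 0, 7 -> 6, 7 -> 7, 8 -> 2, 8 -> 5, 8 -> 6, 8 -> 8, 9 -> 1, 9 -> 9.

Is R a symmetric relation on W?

Symmetric: no — 0 R 3 but not 3 R 0.

No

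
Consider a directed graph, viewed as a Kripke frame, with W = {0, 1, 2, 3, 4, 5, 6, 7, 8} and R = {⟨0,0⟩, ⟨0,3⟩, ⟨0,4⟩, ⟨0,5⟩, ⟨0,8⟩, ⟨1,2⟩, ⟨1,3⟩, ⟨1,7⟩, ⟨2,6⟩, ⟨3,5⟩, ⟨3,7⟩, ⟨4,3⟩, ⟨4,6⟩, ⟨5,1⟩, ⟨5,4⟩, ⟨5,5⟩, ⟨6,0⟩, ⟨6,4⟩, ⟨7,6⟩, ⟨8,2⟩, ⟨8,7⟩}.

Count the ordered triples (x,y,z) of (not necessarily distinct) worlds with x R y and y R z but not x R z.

Enumerating: (0,3,7), (0,4,6), (0,5,1), (0,8,2), (0,8,7), (1,2,6), (1,3,5), (1,7,6), (2,6,0), (2,6,4), (3,5,1), (3,5,4), … and 19 more.
Total: 31.

31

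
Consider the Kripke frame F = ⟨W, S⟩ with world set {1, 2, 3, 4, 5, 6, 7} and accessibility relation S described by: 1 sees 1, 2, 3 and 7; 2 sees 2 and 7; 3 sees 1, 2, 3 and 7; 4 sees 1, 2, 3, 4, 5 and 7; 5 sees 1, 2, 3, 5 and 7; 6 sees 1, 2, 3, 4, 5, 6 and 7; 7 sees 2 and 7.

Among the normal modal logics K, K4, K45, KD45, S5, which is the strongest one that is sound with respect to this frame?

Transitive (axiom 4): yes — every two-step S-path is closed by a direct edge.
Euclidean (axiom 5): no — 1 S 2 and 1 S 3, but not 2 S 3.
Serial (axiom D): yes — every world has a successor (e.g. 1 S 1).
Reflexive (axiom T): yes — every world is S-related to itself.
So F validates K, K4; K45 would additionally require S to be Euclidean. The strongest is K4.

K4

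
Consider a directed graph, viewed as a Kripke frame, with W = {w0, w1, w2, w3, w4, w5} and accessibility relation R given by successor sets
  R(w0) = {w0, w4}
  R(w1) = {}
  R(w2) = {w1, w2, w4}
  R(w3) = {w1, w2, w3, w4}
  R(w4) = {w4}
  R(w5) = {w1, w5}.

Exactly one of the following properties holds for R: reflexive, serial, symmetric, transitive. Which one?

transitive

Reflexive: no — w1 is not related to itself.
Serial: no — w1 has no R-successor.
Symmetric: no — w0 R w4 but not w4 R w0.
Transitive: yes — every two-step R-path is closed by a direct edge.
Only transitive holds.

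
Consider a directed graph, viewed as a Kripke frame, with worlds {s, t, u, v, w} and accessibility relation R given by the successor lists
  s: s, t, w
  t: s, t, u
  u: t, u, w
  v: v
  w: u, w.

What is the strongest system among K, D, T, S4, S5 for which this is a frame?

T

Serial (axiom D): yes — every world has a successor (e.g. s R s).
Reflexive (axiom T): yes — every world is R-related to itself.
Transitive (axiom 4): no — s R t and t R u, but not s R u.
Euclidean (axiom 5): no — s R t and s R w, but not t R w.
So F validates K, D, T; S4 would additionally require R to be transitive. The strongest is T.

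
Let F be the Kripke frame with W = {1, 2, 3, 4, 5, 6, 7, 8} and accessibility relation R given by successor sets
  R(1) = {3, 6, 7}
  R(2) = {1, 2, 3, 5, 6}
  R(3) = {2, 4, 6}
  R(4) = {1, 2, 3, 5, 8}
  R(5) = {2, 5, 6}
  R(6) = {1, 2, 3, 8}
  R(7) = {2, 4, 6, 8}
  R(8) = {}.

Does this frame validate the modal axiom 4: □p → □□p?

Axiom 4 corresponds to the accessibility relation being transitive.
Transitive: no — 1 R 3 and 3 R 2, but not 1 R 2.

No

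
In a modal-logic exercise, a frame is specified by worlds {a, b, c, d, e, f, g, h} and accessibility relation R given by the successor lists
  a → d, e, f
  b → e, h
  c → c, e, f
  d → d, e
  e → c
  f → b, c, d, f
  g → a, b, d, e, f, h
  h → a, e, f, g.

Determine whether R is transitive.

Transitive: no — a R e and e R c, but not a R c.

No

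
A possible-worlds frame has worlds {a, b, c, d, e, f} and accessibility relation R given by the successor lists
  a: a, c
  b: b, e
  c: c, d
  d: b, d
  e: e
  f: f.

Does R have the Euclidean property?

No

Euclidean: no — a R c and a R a, but not c R a.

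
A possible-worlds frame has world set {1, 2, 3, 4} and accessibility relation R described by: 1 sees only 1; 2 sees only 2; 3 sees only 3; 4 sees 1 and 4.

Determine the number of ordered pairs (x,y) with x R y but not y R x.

1

Enumerating: (4,1).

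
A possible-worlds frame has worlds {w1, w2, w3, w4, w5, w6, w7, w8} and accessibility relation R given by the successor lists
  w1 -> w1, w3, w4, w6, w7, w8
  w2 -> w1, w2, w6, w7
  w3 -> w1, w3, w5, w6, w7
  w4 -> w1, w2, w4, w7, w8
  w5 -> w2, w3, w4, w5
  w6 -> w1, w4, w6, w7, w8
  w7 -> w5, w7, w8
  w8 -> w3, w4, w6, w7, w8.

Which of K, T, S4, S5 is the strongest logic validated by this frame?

Reflexive (axiom T): yes — every world is R-related to itself.
Transitive (axiom 4): no — w1 R w3 and w3 R w5, but not w1 R w5.
Euclidean (axiom 5): no — w1 R w3 and w1 R w4, but not w3 R w4.
So F validates K, T; S4 would additionally require R to be transitive. The strongest is T.

T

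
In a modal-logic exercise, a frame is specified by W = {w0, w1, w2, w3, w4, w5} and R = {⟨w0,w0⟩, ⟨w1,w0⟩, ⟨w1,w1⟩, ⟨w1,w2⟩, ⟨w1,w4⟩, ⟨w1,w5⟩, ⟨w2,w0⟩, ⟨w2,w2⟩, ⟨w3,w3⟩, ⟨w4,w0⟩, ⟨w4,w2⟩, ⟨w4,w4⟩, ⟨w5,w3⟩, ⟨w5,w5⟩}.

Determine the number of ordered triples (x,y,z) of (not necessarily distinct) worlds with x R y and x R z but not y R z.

Enumerating: (w1,w0,w1), (w1,w0,w2), (w1,w0,w4), (w1,w0,w5), (w1,w2,w1), (w1,w2,w4), (w1,w2,w5), (w1,w4,w1), (w1,w4,w5), (w1,w5,w0), (w1,w5,w1), (w1,w5,w2), (w1,w5,w4), (w2,w0,w2), (w4,w0,w2), (w4,w0,w4), (w4,w2,w4), (w5,w3,w5).

18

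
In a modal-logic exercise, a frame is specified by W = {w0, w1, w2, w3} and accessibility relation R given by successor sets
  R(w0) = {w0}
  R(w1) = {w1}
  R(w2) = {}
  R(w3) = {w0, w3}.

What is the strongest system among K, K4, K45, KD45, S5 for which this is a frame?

K4

Transitive (axiom 4): yes — every two-step R-path is closed by a direct edge.
Euclidean (axiom 5): no — w3 R w0 and w3 R w3, but not w0 R w3.
Serial (axiom D): no — w2 has no R-successor.
Reflexive (axiom T): no — w2 is not related to itself.
So F validates K, K4; K45 would additionally require R to be Euclidean. The strongest is K4.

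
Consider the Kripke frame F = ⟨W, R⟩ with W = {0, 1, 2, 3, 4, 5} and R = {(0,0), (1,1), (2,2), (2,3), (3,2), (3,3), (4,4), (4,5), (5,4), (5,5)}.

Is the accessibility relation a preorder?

Reflexive: yes — every world is R-related to itself.
Transitive: yes — every two-step R-path is closed by a direct edge.
So R is a preorder.

Yes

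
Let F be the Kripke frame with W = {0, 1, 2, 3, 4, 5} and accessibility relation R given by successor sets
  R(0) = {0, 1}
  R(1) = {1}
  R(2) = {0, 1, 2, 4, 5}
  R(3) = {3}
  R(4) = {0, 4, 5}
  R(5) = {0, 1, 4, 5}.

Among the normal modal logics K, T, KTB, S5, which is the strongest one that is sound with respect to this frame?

T

Reflexive (axiom T): yes — every world is R-related to itself.
Symmetric (axiom B): no — 0 R 1 but not 1 R 0.
Euclidean (axiom 5): no — 2 R 0 and 2 R 4, but not 0 R 4.
So F validates K, T; KTB would additionally require R to be symmetric. The strongest is T.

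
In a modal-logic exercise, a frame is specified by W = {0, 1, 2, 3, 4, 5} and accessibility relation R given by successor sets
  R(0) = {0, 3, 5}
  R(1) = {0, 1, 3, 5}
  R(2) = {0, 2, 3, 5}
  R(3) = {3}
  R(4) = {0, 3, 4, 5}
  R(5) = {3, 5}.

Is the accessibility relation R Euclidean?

Euclidean: no — 0 R 3 and 0 R 5, but not 3 R 5.

No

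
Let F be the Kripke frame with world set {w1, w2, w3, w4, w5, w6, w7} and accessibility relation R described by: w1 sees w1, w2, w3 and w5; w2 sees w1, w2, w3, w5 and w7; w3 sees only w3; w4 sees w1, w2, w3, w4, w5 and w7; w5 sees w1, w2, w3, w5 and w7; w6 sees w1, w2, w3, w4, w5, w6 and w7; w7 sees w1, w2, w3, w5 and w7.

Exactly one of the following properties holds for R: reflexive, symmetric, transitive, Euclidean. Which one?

Reflexive: yes — every world is R-related to itself.
Symmetric: no — w1 R w3 but not w3 R w1.
Transitive: no — w1 R w2 and w2 R w7, but not w1 R w7.
Euclidean: no — w1 R w3 and w1 R w2, but not w3 R w2.
Only reflexive holds.

reflexive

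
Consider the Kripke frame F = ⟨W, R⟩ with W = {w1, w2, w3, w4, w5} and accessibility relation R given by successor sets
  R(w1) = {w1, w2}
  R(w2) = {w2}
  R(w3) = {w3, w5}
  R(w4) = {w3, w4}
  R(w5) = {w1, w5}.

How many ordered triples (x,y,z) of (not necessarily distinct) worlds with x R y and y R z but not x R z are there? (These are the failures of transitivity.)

Enumerating: (w3,w5,w1), (w4,w3,w5), (w5,w1,w2).

3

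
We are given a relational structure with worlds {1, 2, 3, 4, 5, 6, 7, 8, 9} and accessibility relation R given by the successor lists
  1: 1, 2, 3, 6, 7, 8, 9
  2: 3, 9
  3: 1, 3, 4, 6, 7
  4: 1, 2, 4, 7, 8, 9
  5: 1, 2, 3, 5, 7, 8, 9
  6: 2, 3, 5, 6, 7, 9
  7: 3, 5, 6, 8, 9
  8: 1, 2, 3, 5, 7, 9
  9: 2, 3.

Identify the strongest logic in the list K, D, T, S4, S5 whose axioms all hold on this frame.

Serial (axiom D): yes — every world has a successor (e.g. 1 R 1).
Reflexive (axiom T): no — 2 is not related to itself.
Transitive (axiom 4): no — 1 R 3 and 3 R 4, but not 1 R 4.
Euclidean (axiom 5): no — 1 R 2 and 1 R 6, but not 2 R 6.
So F validates K, D; T would additionally require R to be reflexive. The strongest is D.

D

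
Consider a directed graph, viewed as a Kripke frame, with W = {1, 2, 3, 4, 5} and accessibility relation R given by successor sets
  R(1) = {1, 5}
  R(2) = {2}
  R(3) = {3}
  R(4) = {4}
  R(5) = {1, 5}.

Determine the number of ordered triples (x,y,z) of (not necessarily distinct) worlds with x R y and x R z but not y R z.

R is Euclidean; there are no such tuples.

0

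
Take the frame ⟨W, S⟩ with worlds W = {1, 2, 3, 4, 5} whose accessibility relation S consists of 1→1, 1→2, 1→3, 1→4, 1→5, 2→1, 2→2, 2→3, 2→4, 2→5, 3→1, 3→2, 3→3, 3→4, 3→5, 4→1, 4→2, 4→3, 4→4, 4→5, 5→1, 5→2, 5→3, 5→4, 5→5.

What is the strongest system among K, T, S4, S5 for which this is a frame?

Reflexive (axiom T): yes — every world is S-related to itself.
Transitive (axiom 4): yes — every two-step S-path is closed by a direct edge.
Euclidean (axiom 5): yes — any two successors of a common world are S-related.
So F validates K, T, S4, S5. The strongest is S5.

S5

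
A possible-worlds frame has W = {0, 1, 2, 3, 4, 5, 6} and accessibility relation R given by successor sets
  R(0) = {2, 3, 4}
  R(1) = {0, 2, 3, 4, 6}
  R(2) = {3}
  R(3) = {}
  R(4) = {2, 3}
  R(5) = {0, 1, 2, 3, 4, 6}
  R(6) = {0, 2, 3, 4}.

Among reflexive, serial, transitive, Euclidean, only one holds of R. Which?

Reflexive: no — 0 is not related to itself.
Serial: no — 3 has no R-successor.
Transitive: yes — every two-step R-path is closed by a direct edge.
Euclidean: no — 0 R 2 and 0 R 4, but not 2 R 4.
Only transitive holds.

transitive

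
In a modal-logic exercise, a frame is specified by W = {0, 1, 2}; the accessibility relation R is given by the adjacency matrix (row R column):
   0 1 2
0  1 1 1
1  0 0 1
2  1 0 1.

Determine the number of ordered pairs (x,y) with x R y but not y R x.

2

Enumerating: (0,1), (1,2).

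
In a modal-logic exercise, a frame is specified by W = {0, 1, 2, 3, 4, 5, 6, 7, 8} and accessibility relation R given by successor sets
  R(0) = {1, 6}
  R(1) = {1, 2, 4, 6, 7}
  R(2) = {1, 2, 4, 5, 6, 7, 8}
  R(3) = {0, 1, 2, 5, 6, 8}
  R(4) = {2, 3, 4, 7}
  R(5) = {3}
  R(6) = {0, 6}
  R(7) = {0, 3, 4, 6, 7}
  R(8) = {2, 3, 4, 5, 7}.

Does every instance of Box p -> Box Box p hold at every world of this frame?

By correspondence theory, 4 is valid on a frame iff R is transitive.
Transitive: no — 0 R 1 and 1 R 2, but not 0 R 2.

No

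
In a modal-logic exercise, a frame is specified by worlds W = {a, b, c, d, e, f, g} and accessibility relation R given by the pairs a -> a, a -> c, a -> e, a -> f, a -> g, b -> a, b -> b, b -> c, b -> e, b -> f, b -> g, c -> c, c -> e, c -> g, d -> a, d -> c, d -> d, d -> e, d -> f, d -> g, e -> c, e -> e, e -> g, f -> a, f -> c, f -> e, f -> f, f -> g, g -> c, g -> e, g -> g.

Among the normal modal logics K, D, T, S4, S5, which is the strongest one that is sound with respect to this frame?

Serial (axiom D): yes — every world has a successor (e.g. a R a).
Reflexive (axiom T): yes — every world is R-related to itself.
Transitive (axiom 4): yes — every two-step R-path is closed by a direct edge.
Euclidean (axiom 5): no — a R c and a R f, but not c R f.
So F validates K, D, T, S4; S5 would additionally require R to be Euclidean. The strongest is S4.

S4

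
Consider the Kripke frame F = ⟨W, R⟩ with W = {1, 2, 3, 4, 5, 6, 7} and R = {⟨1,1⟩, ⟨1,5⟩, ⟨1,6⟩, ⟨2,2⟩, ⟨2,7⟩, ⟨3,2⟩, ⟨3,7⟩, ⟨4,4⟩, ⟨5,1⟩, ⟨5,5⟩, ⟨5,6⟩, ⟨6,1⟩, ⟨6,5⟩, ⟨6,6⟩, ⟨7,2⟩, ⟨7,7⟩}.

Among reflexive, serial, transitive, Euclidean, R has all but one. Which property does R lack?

Reflexive: no — 3 is not related to itself.
Serial: yes — every world has a successor (e.g. 1 R 1).
Transitive: yes — every two-step R-path is closed by a direct edge.
Euclidean: yes — any two successors of a common world are R-related.
Only reflexive fails.

reflexive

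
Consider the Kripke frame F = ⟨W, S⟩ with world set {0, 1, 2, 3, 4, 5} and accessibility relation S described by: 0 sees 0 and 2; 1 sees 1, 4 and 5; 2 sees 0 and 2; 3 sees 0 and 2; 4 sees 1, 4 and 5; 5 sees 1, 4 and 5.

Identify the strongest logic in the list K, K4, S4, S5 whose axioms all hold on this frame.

K4

Transitive (axiom 4): yes — every two-step S-path is closed by a direct edge.
Reflexive (axiom T): no — 3 is not related to itself.
Euclidean (axiom 5): yes — any two successors of a common world are S-related.
So F validates K, K4; S4 would additionally require S to be reflexive. The strongest is K4.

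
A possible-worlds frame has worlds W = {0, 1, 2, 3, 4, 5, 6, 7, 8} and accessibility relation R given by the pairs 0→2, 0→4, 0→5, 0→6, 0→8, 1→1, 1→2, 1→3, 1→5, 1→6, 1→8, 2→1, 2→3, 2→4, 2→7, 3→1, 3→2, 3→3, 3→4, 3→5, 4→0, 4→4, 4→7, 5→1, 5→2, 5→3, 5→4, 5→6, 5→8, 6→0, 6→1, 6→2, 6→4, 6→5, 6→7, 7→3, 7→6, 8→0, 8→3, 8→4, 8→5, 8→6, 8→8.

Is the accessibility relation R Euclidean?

Euclidean: no — 0 R 2 and 0 R 5, but not 2 R 5.

No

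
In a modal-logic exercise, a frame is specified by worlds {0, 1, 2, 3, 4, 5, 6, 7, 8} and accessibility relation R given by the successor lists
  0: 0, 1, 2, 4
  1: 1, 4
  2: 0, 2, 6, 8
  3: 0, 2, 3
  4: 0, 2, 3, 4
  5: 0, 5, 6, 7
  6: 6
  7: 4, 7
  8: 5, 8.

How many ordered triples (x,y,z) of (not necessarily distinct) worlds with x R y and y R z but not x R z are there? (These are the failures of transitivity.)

26

Enumerating: (0,2,6), (0,2,8), (0,4,3), (1,4,0), (1,4,2), (1,4,3), (2,0,1), (2,0,4), (2,8,5), (3,0,1), (3,0,4), (3,2,6), … and 14 more.
Total: 26.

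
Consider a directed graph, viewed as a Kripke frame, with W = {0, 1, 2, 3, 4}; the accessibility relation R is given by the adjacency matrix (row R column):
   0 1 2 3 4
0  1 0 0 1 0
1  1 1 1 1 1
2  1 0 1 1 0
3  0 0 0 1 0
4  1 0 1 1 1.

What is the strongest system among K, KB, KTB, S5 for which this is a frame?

K

Symmetric (axiom B): no — 0 R 3 but not 3 R 0.
Reflexive (axiom T): yes — every world is R-related to itself.
Euclidean (axiom 5): no — 1 R 0 and 1 R 2, but not 0 R 2.
So F validates K; KB would additionally require R to be symmetric. The strongest is K.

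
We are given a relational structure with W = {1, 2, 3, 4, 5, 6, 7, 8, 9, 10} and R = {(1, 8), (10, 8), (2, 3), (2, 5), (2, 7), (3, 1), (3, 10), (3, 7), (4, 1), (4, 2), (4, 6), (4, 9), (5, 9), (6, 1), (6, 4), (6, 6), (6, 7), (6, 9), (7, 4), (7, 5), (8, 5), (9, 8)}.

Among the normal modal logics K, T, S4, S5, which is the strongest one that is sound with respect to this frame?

Reflexive (axiom T): no — 1 is not related to itself.
Transitive (axiom 4): no — 1 R 8 and 8 R 5, but not 1 R 5.
Euclidean (axiom 5): no — 2 R 3 and 2 R 5, but not 3 R 5.
So F validates K; T would additionally require R to be reflexive. The strongest is K.

K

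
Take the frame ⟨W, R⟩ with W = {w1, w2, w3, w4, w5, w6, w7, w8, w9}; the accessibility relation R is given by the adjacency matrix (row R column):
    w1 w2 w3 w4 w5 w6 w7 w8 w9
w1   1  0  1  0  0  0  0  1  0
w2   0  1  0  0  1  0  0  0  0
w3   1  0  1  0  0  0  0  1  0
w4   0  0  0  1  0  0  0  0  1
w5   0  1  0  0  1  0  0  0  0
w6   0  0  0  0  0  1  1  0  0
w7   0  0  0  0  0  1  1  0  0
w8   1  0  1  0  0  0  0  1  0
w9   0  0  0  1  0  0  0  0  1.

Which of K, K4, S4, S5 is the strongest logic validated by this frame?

S5

Transitive (axiom 4): yes — every two-step R-path is closed by a direct edge.
Reflexive (axiom T): yes — every world is R-related to itself.
Euclidean (axiom 5): yes — any two successors of a common world are R-related.
So F validates K, K4, S4, S5. The strongest is S5.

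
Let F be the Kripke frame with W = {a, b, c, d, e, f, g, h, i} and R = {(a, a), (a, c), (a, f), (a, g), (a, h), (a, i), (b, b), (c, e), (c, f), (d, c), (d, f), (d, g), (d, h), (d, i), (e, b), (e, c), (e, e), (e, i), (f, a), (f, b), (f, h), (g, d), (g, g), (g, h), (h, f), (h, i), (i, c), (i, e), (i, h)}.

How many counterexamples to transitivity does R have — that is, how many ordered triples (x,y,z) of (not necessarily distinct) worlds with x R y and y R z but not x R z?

Enumerating: (a,c,e), (a,f,b), (a,g,d), (a,i,e), (c,e,b), (c,e,c), (c,e,i), (c,f,a), (c,f,b), (c,f,h), (d,c,e), (d,f,a), … and 27 more.
Total: 39.

39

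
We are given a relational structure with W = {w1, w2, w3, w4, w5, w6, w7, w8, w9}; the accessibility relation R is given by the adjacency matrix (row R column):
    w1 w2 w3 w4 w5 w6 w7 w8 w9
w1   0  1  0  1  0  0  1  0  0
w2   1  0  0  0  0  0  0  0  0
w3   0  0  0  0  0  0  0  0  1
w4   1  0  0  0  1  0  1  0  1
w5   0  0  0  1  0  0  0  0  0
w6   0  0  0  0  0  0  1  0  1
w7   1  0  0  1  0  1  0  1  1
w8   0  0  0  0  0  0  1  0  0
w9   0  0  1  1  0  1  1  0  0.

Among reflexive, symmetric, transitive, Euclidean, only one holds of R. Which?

Reflexive: no — w1 is not related to itself.
Symmetric: yes — every pair in R has its reverse in R.
Transitive: no — w1 R w4 and w4 R w5, but not w1 R w5.
Euclidean: no — w1 R w2 and w1 R w4, but not w2 R w4.
Only symmetric holds.

symmetric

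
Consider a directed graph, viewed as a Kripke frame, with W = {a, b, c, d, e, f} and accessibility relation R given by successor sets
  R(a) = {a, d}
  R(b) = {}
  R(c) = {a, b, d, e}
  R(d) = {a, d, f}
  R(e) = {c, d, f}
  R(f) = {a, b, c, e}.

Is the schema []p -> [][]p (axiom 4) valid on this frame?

Axiom 4 corresponds to the accessibility relation being transitive.
Transitive: no — a R d and d R f, but not a R f.

No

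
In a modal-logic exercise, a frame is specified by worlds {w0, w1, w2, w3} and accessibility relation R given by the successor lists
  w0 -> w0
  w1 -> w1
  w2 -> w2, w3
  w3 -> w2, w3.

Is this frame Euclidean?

Yes

Euclidean: yes — any two successors of a common world are R-related.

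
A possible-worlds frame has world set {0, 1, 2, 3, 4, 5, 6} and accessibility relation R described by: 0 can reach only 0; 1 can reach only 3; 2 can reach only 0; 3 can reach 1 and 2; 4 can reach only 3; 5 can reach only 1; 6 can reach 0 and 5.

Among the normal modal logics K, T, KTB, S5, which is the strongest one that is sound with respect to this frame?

K

Reflexive (axiom T): no — 1 is not related to itself.
Symmetric (axiom B): no — 2 R 0 but not 0 R 2.
Euclidean (axiom 5): no — 3 R 1 and 3 R 2, but not 1 R 2.
So F validates K; T would additionally require R to be reflexive. The strongest is K.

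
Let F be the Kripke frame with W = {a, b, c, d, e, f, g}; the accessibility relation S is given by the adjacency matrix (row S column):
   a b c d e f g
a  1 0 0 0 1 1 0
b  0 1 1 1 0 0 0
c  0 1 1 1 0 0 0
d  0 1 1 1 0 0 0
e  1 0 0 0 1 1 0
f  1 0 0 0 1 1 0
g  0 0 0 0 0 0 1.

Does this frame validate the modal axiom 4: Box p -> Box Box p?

By correspondence theory, 4 is valid on a frame iff S is transitive.
Transitive: yes — every two-step S-path is closed by a direct edge.

Yes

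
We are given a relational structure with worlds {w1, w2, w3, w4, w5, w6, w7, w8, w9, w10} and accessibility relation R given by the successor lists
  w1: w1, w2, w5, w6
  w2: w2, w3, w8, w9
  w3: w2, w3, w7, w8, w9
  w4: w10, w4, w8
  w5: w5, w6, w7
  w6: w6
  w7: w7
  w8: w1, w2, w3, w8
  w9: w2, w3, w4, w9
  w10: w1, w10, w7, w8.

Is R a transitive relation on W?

Transitive: no — w1 R w2 and w2 R w3, but not w1 R w3.

No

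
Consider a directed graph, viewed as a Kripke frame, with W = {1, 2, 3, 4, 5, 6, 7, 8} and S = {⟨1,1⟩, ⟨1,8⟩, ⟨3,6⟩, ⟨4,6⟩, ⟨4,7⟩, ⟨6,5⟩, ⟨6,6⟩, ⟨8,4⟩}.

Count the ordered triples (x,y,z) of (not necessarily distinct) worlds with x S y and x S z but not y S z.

Enumerating: (1,8,1), (1,8,8), (4,6,7), (4,7,6), (4,7,7), (6,5,5), (6,5,6), (8,4,4).

8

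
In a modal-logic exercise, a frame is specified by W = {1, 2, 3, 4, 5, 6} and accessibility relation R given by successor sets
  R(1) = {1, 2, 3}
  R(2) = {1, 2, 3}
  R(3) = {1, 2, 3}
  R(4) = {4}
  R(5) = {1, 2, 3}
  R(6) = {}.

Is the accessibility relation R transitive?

Yes

Transitive: yes — every two-step R-path is closed by a direct edge.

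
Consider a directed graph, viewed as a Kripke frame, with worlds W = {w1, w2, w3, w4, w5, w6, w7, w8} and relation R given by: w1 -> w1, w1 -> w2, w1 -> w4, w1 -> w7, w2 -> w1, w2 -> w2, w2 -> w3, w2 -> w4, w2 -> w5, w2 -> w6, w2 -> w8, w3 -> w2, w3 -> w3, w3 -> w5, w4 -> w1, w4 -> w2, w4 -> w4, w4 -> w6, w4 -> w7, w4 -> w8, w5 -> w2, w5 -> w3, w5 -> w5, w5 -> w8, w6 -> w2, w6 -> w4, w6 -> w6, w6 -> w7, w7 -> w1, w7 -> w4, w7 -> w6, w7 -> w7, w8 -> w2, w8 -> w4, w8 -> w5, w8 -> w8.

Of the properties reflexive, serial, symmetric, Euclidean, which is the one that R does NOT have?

Euclidean

Reflexive: yes — every world is R-related to itself.
Serial: yes — every world has a successor (e.g. w1 R w1).
Symmetric: yes — every pair in R has its reverse in R.
Euclidean: no — w1 R w2 and w1 R w7, but not w2 R w7.
Only Euclidean fails.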